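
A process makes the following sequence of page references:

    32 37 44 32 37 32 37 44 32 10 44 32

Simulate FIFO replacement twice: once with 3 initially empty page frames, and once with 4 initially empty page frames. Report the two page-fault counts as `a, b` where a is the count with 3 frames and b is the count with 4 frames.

3 frames: F F F . . . . . . F . F → 5 faults.
4 frames: F F F . . . . . . F . . → 4 faults.
4 < 5: adding a frame reduced faults, as is typical.

5, 4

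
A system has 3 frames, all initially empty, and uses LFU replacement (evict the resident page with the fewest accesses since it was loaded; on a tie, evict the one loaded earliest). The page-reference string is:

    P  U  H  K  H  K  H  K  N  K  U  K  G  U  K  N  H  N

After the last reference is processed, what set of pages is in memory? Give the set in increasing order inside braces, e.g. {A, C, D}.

P -> fault, frames (P)
U -> fault, frames (P U)
H -> fault, frames (P U H)
K -> fault, evict P, frames (U H K)
H -> hit
K -> hit
H -> hit
K -> hit
N -> fault, evict U, frames (H K N)
K -> hit
U -> fault, evict N, frames (H K U)
K -> hit
G -> fault, evict U, frames (H K G)
U -> fault, evict G, frames (H K U)
K -> hit
N -> fault, evict U, frames (H K N)
H -> hit
N -> hit

{H, K, N}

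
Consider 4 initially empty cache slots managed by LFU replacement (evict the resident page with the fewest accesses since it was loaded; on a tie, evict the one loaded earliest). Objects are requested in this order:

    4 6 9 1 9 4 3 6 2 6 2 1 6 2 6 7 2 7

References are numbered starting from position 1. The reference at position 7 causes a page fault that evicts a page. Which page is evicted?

6

pos 1: 4 → fault, frames (4)
pos 2: 6 → fault, frames (4 6)
pos 3: 9 → fault, frames (4 6 9)
pos 4: 1 → fault, frames (4 6 9 1)
pos 5: 9 → hit
pos 6: 4 → hit
pos 7: 3 → fault, evict 6, frames (4 9 1 3)
At position 7, page 6 is evicted.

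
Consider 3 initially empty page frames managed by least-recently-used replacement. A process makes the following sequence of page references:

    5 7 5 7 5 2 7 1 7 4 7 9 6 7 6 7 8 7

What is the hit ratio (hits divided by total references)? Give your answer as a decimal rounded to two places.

0.56

5 -> miss, frames [5]
7 -> miss, frames [5, 7]
5 -> hit
7 -> hit
5 -> hit
2 -> miss, frames [7, 5, 2]
7 -> hit
1 -> miss, evict 5, frames [2, 7, 1]
7 -> hit
4 -> miss, evict 2, frames [1, 7, 4]
7 -> hit
9 -> miss, evict 1, frames [4, 7, 9]
6 -> miss, evict 4, frames [7, 9, 6]
7 -> hit
6 -> hit
7 -> hit
8 -> miss, evict 9, frames [6, 7, 8]
7 -> hit
Hits: 10 of 18 references → 10/18 = 0.5556.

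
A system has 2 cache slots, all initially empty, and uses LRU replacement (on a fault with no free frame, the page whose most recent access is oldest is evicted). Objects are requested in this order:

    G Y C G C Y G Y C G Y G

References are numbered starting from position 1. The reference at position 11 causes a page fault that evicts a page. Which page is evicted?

pos 1: G: fault, frames (G)
pos 2: Y: fault, frames (G Y)
pos 3: C: fault, evict G, frames (Y C)
pos 4: G: fault, evict Y, frames (C G)
pos 5: C: hit
pos 6: Y: fault, evict G, frames (C Y)
pos 7: G: fault, evict C, frames (Y G)
pos 8: Y: hit
pos 9: C: fault, evict G, frames (Y C)
pos 10: G: fault, evict Y, frames (C G)
pos 11: Y: fault, evict C, frames (G Y)
At position 11, page C is evicted.

C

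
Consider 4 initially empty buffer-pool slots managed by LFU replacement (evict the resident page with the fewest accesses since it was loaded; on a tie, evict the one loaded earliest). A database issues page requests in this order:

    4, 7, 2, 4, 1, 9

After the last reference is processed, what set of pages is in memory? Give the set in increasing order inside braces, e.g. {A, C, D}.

{1, 2, 4, 9}

4 -> fault, frames (4)
7 -> fault, frames (4 7)
2 -> fault, frames (4 7 2)
4 -> hit
1 -> fault, frames (4 7 2 1)
9 -> fault, evict 7, frames (4 2 1 9)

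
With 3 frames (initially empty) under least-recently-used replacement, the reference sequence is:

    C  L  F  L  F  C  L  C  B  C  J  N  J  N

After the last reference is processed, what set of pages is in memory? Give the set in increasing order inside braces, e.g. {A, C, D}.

{C, J, N}

C -> fault, frames (C)
L -> fault, frames (C L)
F -> fault, frames (C L F)
L -> hit
F -> hit
C -> hit
L -> hit
C -> hit
B -> fault, evict F, frames (L C B)
C -> hit
J -> fault, evict L, frames (B C J)
N -> fault, evict B, frames (C J N)
J -> hit
N -> hit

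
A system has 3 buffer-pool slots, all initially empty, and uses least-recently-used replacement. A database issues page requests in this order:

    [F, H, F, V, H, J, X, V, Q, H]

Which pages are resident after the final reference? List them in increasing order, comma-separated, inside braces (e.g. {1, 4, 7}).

F: fault, frames [F]
H: fault, frames [F, H]
F: hit
V: fault, frames [H, F, V]
H: hit
J: fault, evict F, frames [V, H, J]
X: fault, evict V, frames [H, J, X]
V: fault, evict H, frames [J, X, V]
Q: fault, evict J, frames [X, V, Q]
H: fault, evict X, frames [V, Q, H]

{H, Q, V}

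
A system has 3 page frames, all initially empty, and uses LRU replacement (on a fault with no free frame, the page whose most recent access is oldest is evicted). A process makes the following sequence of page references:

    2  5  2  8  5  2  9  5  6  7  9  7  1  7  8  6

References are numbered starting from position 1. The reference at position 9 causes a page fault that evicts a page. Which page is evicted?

pos 1: 2: miss, frames (2)
pos 2: 5: miss, frames (2 5)
pos 3: 2: hit
pos 4: 8: miss, frames (5 2 8)
pos 5: 5: hit
pos 6: 2: hit
pos 7: 9: miss, evict 8, frames (5 2 9)
pos 8: 5: hit
pos 9: 6: miss, evict 2, frames (9 5 6)
At position 9, page 2 is evicted.

2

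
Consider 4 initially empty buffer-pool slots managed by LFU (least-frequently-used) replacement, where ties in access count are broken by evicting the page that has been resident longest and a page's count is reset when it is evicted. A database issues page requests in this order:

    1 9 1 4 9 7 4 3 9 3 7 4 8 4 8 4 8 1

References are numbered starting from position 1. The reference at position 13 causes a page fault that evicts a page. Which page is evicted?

7

pos 1: 1: miss, frames (1)
pos 2: 9: miss, frames (1 9)
pos 3: 1: hit
pos 4: 4: miss, frames (1 9 4)
pos 5: 9: hit
pos 6: 7: miss, frames (1 9 4 7)
pos 7: 4: hit
pos 8: 3: miss, evict 7, frames (1 9 4 3)
pos 9: 9: hit
pos 10: 3: hit
pos 11: 7: miss, evict 1, frames (9 4 3 7)
pos 12: 4: hit
pos 13: 8: miss, evict 7, frames (9 4 3 8)
At position 13, page 7 is evicted.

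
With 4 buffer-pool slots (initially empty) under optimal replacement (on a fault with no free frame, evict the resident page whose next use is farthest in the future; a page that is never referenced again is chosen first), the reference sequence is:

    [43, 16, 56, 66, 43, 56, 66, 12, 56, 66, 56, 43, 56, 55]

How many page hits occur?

8

43: fault, frames {43}
16: fault, frames {43,16}
56: fault, frames {43,16,56}
66: fault, frames {43,16,56,66}
43: hit
56: hit
66: hit
12: fault, evict 16, frames {43,56,66,12}
56: hit
66: hit
56: hit
43: hit
56: hit
55: fault, evict 12, frames {43,56,66,55}
Hits: 8.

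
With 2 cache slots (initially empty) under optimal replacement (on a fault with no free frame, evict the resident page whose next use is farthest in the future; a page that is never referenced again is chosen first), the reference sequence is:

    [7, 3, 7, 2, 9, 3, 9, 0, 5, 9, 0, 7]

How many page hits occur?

4

7: fault, frames [7]
3: fault, frames [7, 3]
7: hit
2: fault, evict 7, frames [3, 2]
9: fault, evict 2, frames [3, 9]
3: hit
9: hit
0: fault, evict 3, frames [9, 0]
5: fault, evict 0, frames [9, 5]
9: hit
0: fault, evict 5, frames [9, 0]
7: fault, evict 0, frames [9, 7]
Hits: 4.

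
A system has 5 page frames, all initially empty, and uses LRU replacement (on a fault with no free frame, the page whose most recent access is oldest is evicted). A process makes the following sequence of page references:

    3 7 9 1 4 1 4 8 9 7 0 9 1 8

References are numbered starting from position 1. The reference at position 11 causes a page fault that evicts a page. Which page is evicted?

1

pos 1: 3 -> miss, frames {3}
pos 2: 7 -> miss, frames {3,7}
pos 3: 9 -> miss, frames {3,7,9}
pos 4: 1 -> miss, frames {3,7,9,1}
pos 5: 4 -> miss, frames {3,7,9,1,4}
pos 6: 1 -> hit
pos 7: 4 -> hit
pos 8: 8 -> miss, evict 3, frames {7,9,1,4,8}
pos 9: 9 -> hit
pos 10: 7 -> hit
pos 11: 0 -> miss, evict 1, frames {4,8,9,7,0}
At position 11, page 1 is evicted.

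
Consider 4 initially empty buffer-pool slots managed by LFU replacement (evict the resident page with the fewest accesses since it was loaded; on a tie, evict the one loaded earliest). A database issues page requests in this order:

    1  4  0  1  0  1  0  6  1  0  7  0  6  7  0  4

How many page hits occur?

1: fault, frames (1)
4: fault, frames (1 4)
0: fault, frames (1 4 0)
1: hit
0: hit
1: hit
0: hit
6: fault, frames (1 4 0 6)
1: hit
0: hit
7: fault, evict 4, frames (1 0 6 7)
0: hit
6: hit
7: hit
0: hit
4: fault, evict 6, frames (1 0 7 4)
Hits: 10.

10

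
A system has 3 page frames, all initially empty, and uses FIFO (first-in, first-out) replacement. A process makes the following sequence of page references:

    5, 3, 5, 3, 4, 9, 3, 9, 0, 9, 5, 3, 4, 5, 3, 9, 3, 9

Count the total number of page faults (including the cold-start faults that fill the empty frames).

5: fault, frames [5]
3: fault, frames [5, 3]
5: hit
3: hit
4: fault, frames [5, 3, 4]
9: fault, evict 5, frames [3, 4, 9]
3: hit
9: hit
0: fault, evict 3, frames [4, 9, 0]
9: hit
5: fault, evict 4, frames [9, 0, 5]
3: fault, evict 9, frames [0, 5, 3]
4: fault, evict 0, frames [5, 3, 4]
5: hit
3: hit
9: fault, evict 5, frames [3, 4, 9]
3: hit
9: hit
Page faults: 9.

9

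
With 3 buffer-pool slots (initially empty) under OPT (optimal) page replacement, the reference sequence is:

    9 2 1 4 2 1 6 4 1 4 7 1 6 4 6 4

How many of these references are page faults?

9: miss, frames (9)
2: miss, frames (9 2)
1: miss, frames (9 2 1)
4: miss, evict 9, frames (2 1 4)
2: hit
1: hit
6: miss, evict 2, frames (1 4 6)
4: hit
1: hit
4: hit
7: miss, evict 4, frames (1 6 7)
1: hit
6: hit
4: miss, evict 7, frames (1 6 4)
6: hit
4: hit
Page faults: 7.

7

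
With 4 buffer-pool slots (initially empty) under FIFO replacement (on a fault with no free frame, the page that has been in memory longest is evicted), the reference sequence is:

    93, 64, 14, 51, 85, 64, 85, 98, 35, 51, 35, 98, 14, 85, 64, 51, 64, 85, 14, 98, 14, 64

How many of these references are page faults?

93 -> fault, frames [93]
64 -> fault, frames [93, 64]
14 -> fault, frames [93, 64, 14]
51 -> fault, frames [93, 64, 14, 51]
85 -> fault, evict 93, frames [64, 14, 51, 85]
64 -> hit
85 -> hit
98 -> fault, evict 64, frames [14, 51, 85, 98]
35 -> fault, evict 14, frames [51, 85, 98, 35]
51 -> hit
35 -> hit
98 -> hit
14 -> fault, evict 51, frames [85, 98, 35, 14]
85 -> hit
64 -> fault, evict 85, frames [98, 35, 14, 64]
51 -> fault, evict 98, frames [35, 14, 64, 51]
64 -> hit
85 -> fault, evict 35, frames [14, 64, 51, 85]
14 -> hit
98 -> fault, evict 14, frames [64, 51, 85, 98]
14 -> fault, evict 64, frames [51, 85, 98, 14]
64 -> fault, evict 51, frames [85, 98, 14, 64]
Page faults: 14.

14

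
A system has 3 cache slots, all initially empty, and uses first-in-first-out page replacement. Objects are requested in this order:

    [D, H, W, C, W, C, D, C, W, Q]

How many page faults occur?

D: fault, frames [D]
H: fault, frames [D, H]
W: fault, frames [D, H, W]
C: fault, evict D, frames [H, W, C]
W: hit
C: hit
D: fault, evict H, frames [W, C, D]
C: hit
W: hit
Q: fault, evict W, frames [C, D, Q]
Page faults: 6.

6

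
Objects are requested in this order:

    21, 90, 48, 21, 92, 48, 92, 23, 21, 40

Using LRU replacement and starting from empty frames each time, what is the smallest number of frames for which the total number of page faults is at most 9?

f=1: 10 faults
f=2: 9 faults
f=3: 7 faults
f=4: 6 faults
f=5: 6 faults
f=6: 6 faults
Smallest f with faults ≤ 9 is 2.

2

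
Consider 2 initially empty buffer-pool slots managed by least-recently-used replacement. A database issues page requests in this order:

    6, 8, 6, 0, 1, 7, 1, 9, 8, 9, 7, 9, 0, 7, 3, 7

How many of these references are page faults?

11

6 -> miss, frames (6)
8 -> miss, frames (6 8)
6 -> hit
0 -> miss, evict 8, frames (6 0)
1 -> miss, evict 6, frames (0 1)
7 -> miss, evict 0, frames (1 7)
1 -> hit
9 -> miss, evict 7, frames (1 9)
8 -> miss, evict 1, frames (9 8)
9 -> hit
7 -> miss, evict 8, frames (9 7)
9 -> hit
0 -> miss, evict 7, frames (9 0)
7 -> miss, evict 9, frames (0 7)
3 -> miss, evict 0, frames (7 3)
7 -> hit
Page faults: 11.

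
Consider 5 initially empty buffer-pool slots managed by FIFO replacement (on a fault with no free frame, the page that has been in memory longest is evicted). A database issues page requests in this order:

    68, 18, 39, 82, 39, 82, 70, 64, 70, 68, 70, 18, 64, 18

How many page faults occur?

8

68: miss, frames {68}
18: miss, frames {68,18}
39: miss, frames {68,18,39}
82: miss, frames {68,18,39,82}
39: hit
82: hit
70: miss, frames {68,18,39,82,70}
64: miss, evict 68, frames {18,39,82,70,64}
70: hit
68: miss, evict 18, frames {39,82,70,64,68}
70: hit
18: miss, evict 39, frames {82,70,64,68,18}
64: hit
18: hit
Page faults: 8.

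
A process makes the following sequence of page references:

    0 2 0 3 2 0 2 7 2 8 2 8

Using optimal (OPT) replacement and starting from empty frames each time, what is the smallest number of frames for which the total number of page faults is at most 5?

3

f=1: 12 faults
f=2: 6 faults
f=3: 5 faults
f=4: 5 faults
f=5: 5 faults
Smallest f with faults ≤ 5 is 3.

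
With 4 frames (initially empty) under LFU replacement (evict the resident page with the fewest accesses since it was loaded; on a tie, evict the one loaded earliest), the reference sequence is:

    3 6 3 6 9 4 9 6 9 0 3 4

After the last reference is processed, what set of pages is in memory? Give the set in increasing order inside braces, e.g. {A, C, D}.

{3, 4, 6, 9}

3: fault, frames (3)
6: fault, frames (3 6)
3: hit
6: hit
9: fault, frames (3 6 9)
4: fault, frames (3 6 9 4)
9: hit
6: hit
9: hit
0: fault, evict 4, frames (3 6 9 0)
3: hit
4: fault, evict 0, frames (3 6 9 4)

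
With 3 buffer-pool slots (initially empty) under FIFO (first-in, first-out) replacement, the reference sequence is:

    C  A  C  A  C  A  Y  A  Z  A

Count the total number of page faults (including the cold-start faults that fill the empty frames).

C -> fault, frames (C)
A -> fault, frames (C A)
C -> hit
A -> hit
C -> hit
A -> hit
Y -> fault, frames (C A Y)
A -> hit
Z -> fault, evict C, frames (A Y Z)
A -> hit
Page faults: 4.

4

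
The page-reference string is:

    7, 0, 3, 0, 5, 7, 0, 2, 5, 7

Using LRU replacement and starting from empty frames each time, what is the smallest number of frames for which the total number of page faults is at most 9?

2

f=1: 10 faults
f=2: 9 faults
f=3: 8 faults
f=4: 5 faults
f=5: 5 faults
Smallest f with faults ≤ 9 is 2.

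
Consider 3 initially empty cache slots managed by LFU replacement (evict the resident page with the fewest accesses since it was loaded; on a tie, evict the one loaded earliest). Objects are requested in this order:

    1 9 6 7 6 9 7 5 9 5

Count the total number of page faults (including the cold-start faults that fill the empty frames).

7

1: miss, frames (1)
9: miss, frames (1 9)
6: miss, frames (1 9 6)
7: miss, evict 1, frames (9 6 7)
6: hit
9: hit
7: hit
5: miss, evict 9, frames (6 7 5)
9: miss, evict 5, frames (6 7 9)
5: miss, evict 9, frames (6 7 5)
Page faults: 7.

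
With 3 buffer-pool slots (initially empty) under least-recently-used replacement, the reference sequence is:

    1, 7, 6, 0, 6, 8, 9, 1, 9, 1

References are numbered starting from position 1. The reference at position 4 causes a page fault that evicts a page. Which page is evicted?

1

pos 1: 1 → fault, frames {1}
pos 2: 7 → fault, frames {1,7}
pos 3: 6 → fault, frames {1,7,6}
pos 4: 0 → fault, evict 1, frames {7,6,0}
At position 4, page 1 is evicted.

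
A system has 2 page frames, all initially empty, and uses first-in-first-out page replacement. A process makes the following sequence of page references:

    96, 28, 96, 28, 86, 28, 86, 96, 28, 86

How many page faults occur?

6

96 -> miss, frames (96)
28 -> miss, frames (96 28)
96 -> hit
28 -> hit
86 -> miss, evict 96, frames (28 86)
28 -> hit
86 -> hit
96 -> miss, evict 28, frames (86 96)
28 -> miss, evict 86, frames (96 28)
86 -> miss, evict 96, frames (28 86)
Page faults: 6.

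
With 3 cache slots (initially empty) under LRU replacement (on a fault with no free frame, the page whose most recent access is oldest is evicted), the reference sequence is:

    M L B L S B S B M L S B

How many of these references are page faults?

8

M → fault, frames {M}
L → fault, frames {M,L}
B → fault, frames {M,L,B}
L → hit
S → fault, evict M, frames {B,L,S}
B → hit
S → hit
B → hit
M → fault, evict L, frames {S,B,M}
L → fault, evict S, frames {B,M,L}
S → fault, evict B, frames {M,L,S}
B → fault, evict M, frames {L,S,B}
Page faults: 8.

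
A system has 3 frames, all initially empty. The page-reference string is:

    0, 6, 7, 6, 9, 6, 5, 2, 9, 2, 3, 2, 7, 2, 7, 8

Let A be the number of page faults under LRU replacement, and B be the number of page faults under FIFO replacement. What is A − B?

1

Under LRU: F F F . F . F F F . F . F . . F → 10 faults.
Under FIFO: F F F . F . F F . . F . F . . F → 9 faults.
A − B = 10 − 9 = 1.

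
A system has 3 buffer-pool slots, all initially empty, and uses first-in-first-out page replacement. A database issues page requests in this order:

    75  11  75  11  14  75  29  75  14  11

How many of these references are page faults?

6

75: miss, frames {75}
11: miss, frames {75,11}
75: hit
11: hit
14: miss, frames {75,11,14}
75: hit
29: miss, evict 75, frames {11,14,29}
75: miss, evict 11, frames {14,29,75}
14: hit
11: miss, evict 14, frames {29,75,11}
Page faults: 6.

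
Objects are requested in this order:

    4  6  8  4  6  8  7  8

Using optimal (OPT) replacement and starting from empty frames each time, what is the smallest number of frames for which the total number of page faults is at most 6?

f=1: 8 faults
f=2: 5 faults
f=3: 4 faults
f=4: 4 faults
Smallest f with faults ≤ 6 is 2.

2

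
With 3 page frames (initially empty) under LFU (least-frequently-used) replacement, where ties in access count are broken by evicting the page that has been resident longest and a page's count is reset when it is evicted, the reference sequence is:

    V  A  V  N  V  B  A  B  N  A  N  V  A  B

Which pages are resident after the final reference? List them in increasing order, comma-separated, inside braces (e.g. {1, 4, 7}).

{A, B, V}

V -> miss, frames [V]
A -> miss, frames [V, A]
V -> hit
N -> miss, frames [V, A, N]
V -> hit
B -> miss, evict A, frames [V, N, B]
A -> miss, evict N, frames [V, B, A]
B -> hit
N -> miss, evict A, frames [V, B, N]
A -> miss, evict N, frames [V, B, A]
N -> miss, evict A, frames [V, B, N]
V -> hit
A -> miss, evict N, frames [V, B, A]
B -> hit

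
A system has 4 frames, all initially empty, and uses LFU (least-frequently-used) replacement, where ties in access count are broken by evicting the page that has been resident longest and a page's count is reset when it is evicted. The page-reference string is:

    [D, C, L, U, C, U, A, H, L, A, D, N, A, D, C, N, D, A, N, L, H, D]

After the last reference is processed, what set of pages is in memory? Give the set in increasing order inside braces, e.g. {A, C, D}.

{C, D, H, U}

D: miss, frames [D]
C: miss, frames [D, C]
L: miss, frames [D, C, L]
U: miss, frames [D, C, L, U]
C: hit
U: hit
A: miss, evict D, frames [C, L, U, A]
H: miss, evict L, frames [C, U, A, H]
L: miss, evict A, frames [C, U, H, L]
A: miss, evict H, frames [C, U, L, A]
D: miss, evict L, frames [C, U, A, D]
N: miss, evict A, frames [C, U, D, N]
A: miss, evict D, frames [C, U, N, A]
D: miss, evict N, frames [C, U, A, D]
C: hit
N: miss, evict A, frames [C, U, D, N]
D: hit
A: miss, evict N, frames [C, U, D, A]
N: miss, evict A, frames [C, U, D, N]
L: miss, evict N, frames [C, U, D, L]
H: miss, evict L, frames [C, U, D, H]
D: hit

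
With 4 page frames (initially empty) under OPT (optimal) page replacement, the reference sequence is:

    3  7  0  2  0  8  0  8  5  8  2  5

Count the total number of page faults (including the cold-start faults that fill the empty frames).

3 -> miss, frames [3]
7 -> miss, frames [3, 7]
0 -> miss, frames [3, 7, 0]
2 -> miss, frames [3, 7, 0, 2]
0 -> hit
8 -> miss, evict 7, frames [3, 0, 2, 8]
0 -> hit
8 -> hit
5 -> miss, evict 0, frames [3, 2, 8, 5]
8 -> hit
2 -> hit
5 -> hit
Page faults: 6.

6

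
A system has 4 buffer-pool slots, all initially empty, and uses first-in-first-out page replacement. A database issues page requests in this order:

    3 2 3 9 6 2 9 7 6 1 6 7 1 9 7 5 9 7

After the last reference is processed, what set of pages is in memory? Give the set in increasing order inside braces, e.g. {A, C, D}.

3 → miss, frames (3)
2 → miss, frames (3 2)
3 → hit
9 → miss, frames (3 2 9)
6 → miss, frames (3 2 9 6)
2 → hit
9 → hit
7 → miss, evict 3, frames (2 9 6 7)
6 → hit
1 → miss, evict 2, frames (9 6 7 1)
6 → hit
7 → hit
1 → hit
9 → hit
7 → hit
5 → miss, evict 9, frames (6 7 1 5)
9 → miss, evict 6, frames (7 1 5 9)
7 → hit

{1, 5, 7, 9}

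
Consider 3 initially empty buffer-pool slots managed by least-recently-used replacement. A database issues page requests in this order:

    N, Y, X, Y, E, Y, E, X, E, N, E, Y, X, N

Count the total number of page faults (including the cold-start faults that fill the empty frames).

N -> miss, frames (N)
Y -> miss, frames (N Y)
X -> miss, frames (N Y X)
Y -> hit
E -> miss, evict N, frames (X Y E)
Y -> hit
E -> hit
X -> hit
E -> hit
N -> miss, evict Y, frames (X E N)
E -> hit
Y -> miss, evict X, frames (N E Y)
X -> miss, evict N, frames (E Y X)
N -> miss, evict E, frames (Y X N)
Page faults: 8.

8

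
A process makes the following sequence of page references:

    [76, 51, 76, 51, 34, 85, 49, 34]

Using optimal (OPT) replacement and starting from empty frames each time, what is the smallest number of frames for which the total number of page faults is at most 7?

f=1: 8 faults
f=2: 5 faults
f=3: 5 faults
f=4: 5 faults
f=5: 5 faults
Smallest f with faults ≤ 7 is 2.

2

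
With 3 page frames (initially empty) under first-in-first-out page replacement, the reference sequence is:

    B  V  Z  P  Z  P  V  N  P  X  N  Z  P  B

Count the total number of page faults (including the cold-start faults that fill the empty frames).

9

B → miss, frames [B]
V → miss, frames [B, V]
Z → miss, frames [B, V, Z]
P → miss, evict B, frames [V, Z, P]
Z → hit
P → hit
V → hit
N → miss, evict V, frames [Z, P, N]
P → hit
X → miss, evict Z, frames [P, N, X]
N → hit
Z → miss, evict P, frames [N, X, Z]
P → miss, evict N, frames [X, Z, P]
B → miss, evict X, frames [Z, P, B]
Page faults: 9.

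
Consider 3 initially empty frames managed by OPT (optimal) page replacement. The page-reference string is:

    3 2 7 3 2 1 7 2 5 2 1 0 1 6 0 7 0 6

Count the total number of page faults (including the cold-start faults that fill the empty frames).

3: miss, frames [3]
2: miss, frames [3, 2]
7: miss, frames [3, 2, 7]
3: hit
2: hit
1: miss, evict 3, frames [2, 7, 1]
7: hit
2: hit
5: miss, evict 7, frames [2, 1, 5]
2: hit
1: hit
0: miss, evict 5, frames [2, 1, 0]
1: hit
6: miss, evict 1, frames [2, 0, 6]
0: hit
7: miss, evict 2, frames [0, 6, 7]
0: hit
6: hit
Page faults: 8.

8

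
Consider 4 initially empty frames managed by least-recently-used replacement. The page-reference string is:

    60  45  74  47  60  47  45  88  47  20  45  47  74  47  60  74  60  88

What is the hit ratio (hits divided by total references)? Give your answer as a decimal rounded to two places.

60 -> miss, frames [60]
45 -> miss, frames [60, 45]
74 -> miss, frames [60, 45, 74]
47 -> miss, frames [60, 45, 74, 47]
60 -> hit
47 -> hit
45 -> hit
88 -> miss, evict 74, frames [60, 47, 45, 88]
47 -> hit
20 -> miss, evict 60, frames [45, 88, 47, 20]
45 -> hit
47 -> hit
74 -> miss, evict 88, frames [20, 45, 47, 74]
47 -> hit
60 -> miss, evict 20, frames [45, 74, 47, 60]
74 -> hit
60 -> hit
88 -> miss, evict 45, frames [47, 74, 60, 88]
Hits: 9 of 18 references → 9/18 = 0.5000.

0.50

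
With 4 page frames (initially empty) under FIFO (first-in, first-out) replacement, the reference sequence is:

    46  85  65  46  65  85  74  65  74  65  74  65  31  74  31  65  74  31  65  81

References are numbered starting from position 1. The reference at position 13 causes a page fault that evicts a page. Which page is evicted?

46

pos 1: 46 -> fault, frames [46]
pos 2: 85 -> fault, frames [46, 85]
pos 3: 65 -> fault, frames [46, 85, 65]
pos 4: 46 -> hit
pos 5: 65 -> hit
pos 6: 85 -> hit
pos 7: 74 -> fault, frames [46, 85, 65, 74]
pos 8: 65 -> hit
pos 9: 74 -> hit
pos 10: 65 -> hit
pos 11: 74 -> hit
pos 12: 65 -> hit
pos 13: 31 -> fault, evict 46, frames [85, 65, 74, 31]
At position 13, page 46 is evicted.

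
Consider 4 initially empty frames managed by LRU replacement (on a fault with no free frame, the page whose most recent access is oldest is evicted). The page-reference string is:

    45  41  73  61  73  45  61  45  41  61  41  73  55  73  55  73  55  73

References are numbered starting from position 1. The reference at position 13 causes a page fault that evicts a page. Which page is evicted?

45

pos 1: 45 -> miss, frames {45}
pos 2: 41 -> miss, frames {45,41}
pos 3: 73 -> miss, frames {45,41,73}
pos 4: 61 -> miss, frames {45,41,73,61}
pos 5: 73 -> hit
pos 6: 45 -> hit
pos 7: 61 -> hit
pos 8: 45 -> hit
pos 9: 41 -> hit
pos 10: 61 -> hit
pos 11: 41 -> hit
pos 12: 73 -> hit
pos 13: 55 -> miss, evict 45, frames {61,41,73,55}
At position 13, page 45 is evicted.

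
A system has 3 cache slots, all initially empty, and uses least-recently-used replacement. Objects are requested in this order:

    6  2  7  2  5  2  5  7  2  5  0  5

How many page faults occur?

6: miss, frames (6)
2: miss, frames (6 2)
7: miss, frames (6 2 7)
2: hit
5: miss, evict 6, frames (7 2 5)
2: hit
5: hit
7: hit
2: hit
5: hit
0: miss, evict 7, frames (2 5 0)
5: hit
Page faults: 5.

5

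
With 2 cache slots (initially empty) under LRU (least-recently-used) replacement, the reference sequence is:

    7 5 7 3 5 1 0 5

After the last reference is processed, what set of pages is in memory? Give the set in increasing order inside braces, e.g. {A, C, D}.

7: miss, frames {7}
5: miss, frames {7,5}
7: hit
3: miss, evict 5, frames {7,3}
5: miss, evict 7, frames {3,5}
1: miss, evict 3, frames {5,1}
0: miss, evict 5, frames {1,0}
5: miss, evict 1, frames {0,5}

{0, 5}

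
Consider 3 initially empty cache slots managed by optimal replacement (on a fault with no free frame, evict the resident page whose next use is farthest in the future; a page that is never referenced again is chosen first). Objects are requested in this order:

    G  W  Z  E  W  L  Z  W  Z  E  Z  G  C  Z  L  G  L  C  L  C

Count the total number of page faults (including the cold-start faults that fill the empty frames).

G → fault, frames [G]
W → fault, frames [G, W]
Z → fault, frames [G, W, Z]
E → fault, evict G, frames [W, Z, E]
W → hit
L → fault, evict E, frames [W, Z, L]
Z → hit
W → hit
Z → hit
E → fault, evict W, frames [Z, L, E]
Z → hit
G → fault, evict E, frames [Z, L, G]
C → fault, evict G, frames [Z, L, C]
Z → hit
L → hit
G → fault, evict Z, frames [L, C, G]
L → hit
C → hit
L → hit
C → hit
Page faults: 9.

9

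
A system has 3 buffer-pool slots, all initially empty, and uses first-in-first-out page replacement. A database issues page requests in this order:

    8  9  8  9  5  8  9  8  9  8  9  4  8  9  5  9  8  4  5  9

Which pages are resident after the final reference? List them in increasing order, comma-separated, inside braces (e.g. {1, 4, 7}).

8 → fault, frames {8}
9 → fault, frames {8,9}
8 → hit
9 → hit
5 → fault, frames {8,9,5}
8 → hit
9 → hit
8 → hit
9 → hit
8 → hit
9 → hit
4 → fault, evict 8, frames {9,5,4}
8 → fault, evict 9, frames {5,4,8}
9 → fault, evict 5, frames {4,8,9}
5 → fault, evict 4, frames {8,9,5}
9 → hit
8 → hit
4 → fault, evict 8, frames {9,5,4}
5 → hit
9 → hit

{4, 5, 9}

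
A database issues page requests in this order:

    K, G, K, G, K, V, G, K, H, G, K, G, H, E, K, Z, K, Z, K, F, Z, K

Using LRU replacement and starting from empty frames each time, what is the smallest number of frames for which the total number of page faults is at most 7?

4

f=1: 22 faults
f=2: 15 faults
f=3: 8 faults
f=4: 7 faults
f=5: 7 faults
f=6: 7 faults
f=7: 7 faults
Smallest f with faults ≤ 7 is 4.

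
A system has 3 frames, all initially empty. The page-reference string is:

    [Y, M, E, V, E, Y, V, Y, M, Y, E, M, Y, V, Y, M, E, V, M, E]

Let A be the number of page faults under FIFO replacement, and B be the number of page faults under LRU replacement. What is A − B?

Under FIFO: F F F F . F . . F . F . . F F F F F . . → 12 faults.
Under LRU: F F F F . F . . F . F . . F . . F F . . → 10 faults.
A − B = 12 − 10 = 2.

2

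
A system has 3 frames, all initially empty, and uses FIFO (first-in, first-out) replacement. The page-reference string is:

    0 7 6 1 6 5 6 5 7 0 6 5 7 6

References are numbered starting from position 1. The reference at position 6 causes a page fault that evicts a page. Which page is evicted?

7

pos 1: 0: fault, frames (0)
pos 2: 7: fault, frames (0 7)
pos 3: 6: fault, frames (0 7 6)
pos 4: 1: fault, evict 0, frames (7 6 1)
pos 5: 6: hit
pos 6: 5: fault, evict 7, frames (6 1 5)
At position 6, page 7 is evicted.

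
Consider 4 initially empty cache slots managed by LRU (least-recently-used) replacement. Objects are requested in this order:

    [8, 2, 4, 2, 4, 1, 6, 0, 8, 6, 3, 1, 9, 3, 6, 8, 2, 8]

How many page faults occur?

8 -> miss, frames [8]
2 -> miss, frames [8, 2]
4 -> miss, frames [8, 2, 4]
2 -> hit
4 -> hit
1 -> miss, frames [8, 2, 4, 1]
6 -> miss, evict 8, frames [2, 4, 1, 6]
0 -> miss, evict 2, frames [4, 1, 6, 0]
8 -> miss, evict 4, frames [1, 6, 0, 8]
6 -> hit
3 -> miss, evict 1, frames [0, 8, 6, 3]
1 -> miss, evict 0, frames [8, 6, 3, 1]
9 -> miss, evict 8, frames [6, 3, 1, 9]
3 -> hit
6 -> hit
8 -> miss, evict 1, frames [9, 3, 6, 8]
2 -> miss, evict 9, frames [3, 6, 8, 2]
8 -> hit
Page faults: 12.

12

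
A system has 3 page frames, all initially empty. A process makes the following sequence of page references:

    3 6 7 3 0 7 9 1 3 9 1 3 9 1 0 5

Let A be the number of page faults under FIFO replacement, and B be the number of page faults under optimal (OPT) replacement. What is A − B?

1

Under FIFO: F F F . F . F F F . . . . . F F → 9 faults.
Under OPT: F F F . F . F F . . . . . . F F → 8 faults.
A − B = 9 − 8 = 1.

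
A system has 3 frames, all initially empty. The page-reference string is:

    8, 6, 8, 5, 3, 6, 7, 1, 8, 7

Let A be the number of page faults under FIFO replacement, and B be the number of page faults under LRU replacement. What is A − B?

-1

Under FIFO: F F . F F . F F F . → 7 faults.
Under LRU: F F . F F F F F F . → 8 faults.
A − B = 7 − 8 = -1.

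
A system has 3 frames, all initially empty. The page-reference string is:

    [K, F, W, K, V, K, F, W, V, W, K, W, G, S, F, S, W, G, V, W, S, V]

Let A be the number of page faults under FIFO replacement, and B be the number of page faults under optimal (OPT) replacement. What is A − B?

Under FIFO: F F F . F F F F F . F . F F F . F F F . F . → 16 faults.
Under OPT: F F F . F . . F . . . . F F F . . F F . . . → 10 faults.
A − B = 16 − 10 = 6.

6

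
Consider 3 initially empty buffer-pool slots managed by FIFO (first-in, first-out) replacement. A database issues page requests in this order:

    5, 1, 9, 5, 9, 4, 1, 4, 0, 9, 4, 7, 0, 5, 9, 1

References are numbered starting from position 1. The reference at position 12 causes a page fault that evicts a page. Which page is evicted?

9

pos 1: 5 -> miss, frames {5}
pos 2: 1 -> miss, frames {5,1}
pos 3: 9 -> miss, frames {5,1,9}
pos 4: 5 -> hit
pos 5: 9 -> hit
pos 6: 4 -> miss, evict 5, frames {1,9,4}
pos 7: 1 -> hit
pos 8: 4 -> hit
pos 9: 0 -> miss, evict 1, frames {9,4,0}
pos 10: 9 -> hit
pos 11: 4 -> hit
pos 12: 7 -> miss, evict 9, frames {4,0,7}
At position 12, page 9 is evicted.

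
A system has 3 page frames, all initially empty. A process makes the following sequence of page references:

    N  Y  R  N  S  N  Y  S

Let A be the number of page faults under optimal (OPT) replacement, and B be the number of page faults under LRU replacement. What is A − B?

Under OPT: F F F . F . . . → 4 faults.
Under LRU: F F F . F . F . → 5 faults.
A − B = 4 − 5 = -1.

-1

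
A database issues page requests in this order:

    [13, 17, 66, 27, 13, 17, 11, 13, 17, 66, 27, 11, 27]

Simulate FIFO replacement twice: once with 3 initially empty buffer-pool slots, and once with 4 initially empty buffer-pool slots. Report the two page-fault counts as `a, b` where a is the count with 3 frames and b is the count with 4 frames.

3 frames: F F F F F F F . . F F . . → 9 faults.
4 frames: F F F F . . F F F F F F . → 10 faults.
10 > 9: adding a frame increased faults — Belady's anomaly.

9, 10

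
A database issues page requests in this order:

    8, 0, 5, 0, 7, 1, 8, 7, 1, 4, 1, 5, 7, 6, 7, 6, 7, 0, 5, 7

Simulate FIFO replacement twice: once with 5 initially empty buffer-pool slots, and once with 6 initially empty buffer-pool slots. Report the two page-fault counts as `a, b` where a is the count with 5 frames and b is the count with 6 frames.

5 frames: F F F . F F . . . F . . . F . . . F F F → 10 faults.
6 frames: F F F . F F . . . F . . . F . . . . . . → 7 faults.
7 < 10: adding a frame reduced faults, as is typical.

10, 7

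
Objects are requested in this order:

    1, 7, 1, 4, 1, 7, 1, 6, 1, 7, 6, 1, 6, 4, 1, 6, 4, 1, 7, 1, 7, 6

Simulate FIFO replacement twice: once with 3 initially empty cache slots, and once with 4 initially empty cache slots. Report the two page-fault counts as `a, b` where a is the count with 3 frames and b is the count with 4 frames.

3 frames: F F . F . . . F F F . . . F . F . F F . . . → 10 faults.
4 frames: F F . F . . . F . . . . . . . . . . . . . . → 4 faults.
4 < 10: adding a frame reduced faults, as is typical.

10, 4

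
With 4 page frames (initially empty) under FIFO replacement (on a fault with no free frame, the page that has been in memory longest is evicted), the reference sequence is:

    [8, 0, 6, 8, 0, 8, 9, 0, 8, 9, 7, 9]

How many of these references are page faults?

5

8 → miss, frames [8]
0 → miss, frames [8, 0]
6 → miss, frames [8, 0, 6]
8 → hit
0 → hit
8 → hit
9 → miss, frames [8, 0, 6, 9]
0 → hit
8 → hit
9 → hit
7 → miss, evict 8, frames [0, 6, 9, 7]
9 → hit
Page faults: 5.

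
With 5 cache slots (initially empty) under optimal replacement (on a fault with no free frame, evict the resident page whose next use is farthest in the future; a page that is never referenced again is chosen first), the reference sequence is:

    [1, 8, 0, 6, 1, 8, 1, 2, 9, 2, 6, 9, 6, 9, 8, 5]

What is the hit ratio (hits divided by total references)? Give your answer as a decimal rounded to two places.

0.56

1: fault, frames [1]
8: fault, frames [1, 8]
0: fault, frames [1, 8, 0]
6: fault, frames [1, 8, 0, 6]
1: hit
8: hit
1: hit
2: fault, frames [1, 8, 0, 6, 2]
9: fault, evict 0, frames [1, 8, 6, 2, 9]
2: hit
6: hit
9: hit
6: hit
9: hit
8: hit
5: fault, evict 9, frames [1, 8, 6, 2, 5]
Hits: 9 of 16 references → 9/16 = 0.5625.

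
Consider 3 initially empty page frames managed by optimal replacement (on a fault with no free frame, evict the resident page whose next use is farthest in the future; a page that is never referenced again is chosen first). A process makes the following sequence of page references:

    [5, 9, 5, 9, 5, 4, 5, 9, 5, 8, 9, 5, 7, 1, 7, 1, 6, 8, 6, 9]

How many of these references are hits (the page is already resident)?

12

5 → fault, frames (5)
9 → fault, frames (5 9)
5 → hit
9 → hit
5 → hit
4 → fault, frames (5 9 4)
5 → hit
9 → hit
5 → hit
8 → fault, evict 4, frames (5 9 8)
9 → hit
5 → hit
7 → fault, evict 5, frames (9 8 7)
1 → fault, evict 9, frames (8 7 1)
7 → hit
1 → hit
6 → fault, evict 1, frames (8 7 6)
8 → hit
6 → hit
9 → fault, evict 6, frames (8 7 9)
Hits: 12.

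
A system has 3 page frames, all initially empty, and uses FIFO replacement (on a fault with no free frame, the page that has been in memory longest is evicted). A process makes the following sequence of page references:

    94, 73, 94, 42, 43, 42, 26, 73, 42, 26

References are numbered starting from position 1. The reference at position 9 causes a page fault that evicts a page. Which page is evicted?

pos 1: 94: fault, frames (94)
pos 2: 73: fault, frames (94 73)
pos 3: 94: hit
pos 4: 42: fault, frames (94 73 42)
pos 5: 43: fault, evict 94, frames (73 42 43)
pos 6: 42: hit
pos 7: 26: fault, evict 73, frames (42 43 26)
pos 8: 73: fault, evict 42, frames (43 26 73)
pos 9: 42: fault, evict 43, frames (26 73 42)
At position 9, page 43 is evicted.

43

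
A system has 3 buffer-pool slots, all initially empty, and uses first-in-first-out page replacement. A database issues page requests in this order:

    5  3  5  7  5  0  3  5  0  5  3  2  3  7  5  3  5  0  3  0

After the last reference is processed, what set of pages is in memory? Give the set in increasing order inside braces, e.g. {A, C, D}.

{0, 3, 5}

5 → fault, frames {5}
3 → fault, frames {5,3}
5 → hit
7 → fault, frames {5,3,7}
5 → hit
0 → fault, evict 5, frames {3,7,0}
3 → hit
5 → fault, evict 3, frames {7,0,5}
0 → hit
5 → hit
3 → fault, evict 7, frames {0,5,3}
2 → fault, evict 0, frames {5,3,2}
3 → hit
7 → fault, evict 5, frames {3,2,7}
5 → fault, evict 3, frames {2,7,5}
3 → fault, evict 2, frames {7,5,3}
5 → hit
0 → fault, evict 7, frames {5,3,0}
3 → hit
0 → hit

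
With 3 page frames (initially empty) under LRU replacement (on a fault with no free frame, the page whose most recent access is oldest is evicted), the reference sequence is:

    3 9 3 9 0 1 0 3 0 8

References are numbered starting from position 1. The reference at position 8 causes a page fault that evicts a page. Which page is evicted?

9

pos 1: 3 -> fault, frames (3)
pos 2: 9 -> fault, frames (3 9)
pos 3: 3 -> hit
pos 4: 9 -> hit
pos 5: 0 -> fault, frames (3 9 0)
pos 6: 1 -> fault, evict 3, frames (9 0 1)
pos 7: 0 -> hit
pos 8: 3 -> fault, evict 9, frames (1 0 3)
At position 8, page 9 is evicted.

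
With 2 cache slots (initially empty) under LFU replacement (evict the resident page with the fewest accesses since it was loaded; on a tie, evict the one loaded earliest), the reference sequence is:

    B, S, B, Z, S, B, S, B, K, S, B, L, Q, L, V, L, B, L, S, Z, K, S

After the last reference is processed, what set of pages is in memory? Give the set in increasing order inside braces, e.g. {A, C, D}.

B -> fault, frames [B]
S -> fault, frames [B, S]
B -> hit
Z -> fault, evict S, frames [B, Z]
S -> fault, evict Z, frames [B, S]
B -> hit
S -> hit
B -> hit
K -> fault, evict S, frames [B, K]
S -> fault, evict K, frames [B, S]
B -> hit
L -> fault, evict S, frames [B, L]
Q -> fault, evict L, frames [B, Q]
L -> fault, evict Q, frames [B, L]
V -> fault, evict L, frames [B, V]
L -> fault, evict V, frames [B, L]
B -> hit
L -> hit
S -> fault, evict L, frames [B, S]
Z -> fault, evict S, frames [B, Z]
K -> fault, evict Z, frames [B, K]
S -> fault, evict K, frames [B, S]

{B, S}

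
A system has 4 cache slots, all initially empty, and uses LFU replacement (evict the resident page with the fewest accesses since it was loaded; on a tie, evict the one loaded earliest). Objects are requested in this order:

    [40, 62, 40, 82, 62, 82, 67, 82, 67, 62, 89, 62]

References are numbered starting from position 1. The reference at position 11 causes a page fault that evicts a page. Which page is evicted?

pos 1: 40 -> fault, frames [40]
pos 2: 62 -> fault, frames [40, 62]
pos 3: 40 -> hit
pos 4: 82 -> fault, frames [40, 62, 82]
pos 5: 62 -> hit
pos 6: 82 -> hit
pos 7: 67 -> fault, frames [40, 62, 82, 67]
pos 8: 82 -> hit
pos 9: 67 -> hit
pos 10: 62 -> hit
pos 11: 89 -> fault, evict 40, frames [62, 82, 67, 89]
At position 11, page 40 is evicted.

40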